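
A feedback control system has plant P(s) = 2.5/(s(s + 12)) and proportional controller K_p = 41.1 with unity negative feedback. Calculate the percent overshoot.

9.95%

The closed-loop denominator s² + 12s + 102.8 gives ω_n = √102.8 = 10.14 and ζ = 12/(2ω_n) = 0.5919.
%OS = 100·exp(−πζ/√(1−ζ²)) = 100·exp(−π·0.5919/√0.6496) = 9.95%.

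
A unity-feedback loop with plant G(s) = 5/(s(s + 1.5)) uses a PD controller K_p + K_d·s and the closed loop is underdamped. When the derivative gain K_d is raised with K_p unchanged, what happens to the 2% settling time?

Characteristic equation s² + (1.5 + 5K_d)s + 5K_p = 0: raising K_d increases ζω_n = (1.5+5K_d)/2 while the loop stays underdamped, so T_s ≈ 4/(ζω_n) decreases.

decrease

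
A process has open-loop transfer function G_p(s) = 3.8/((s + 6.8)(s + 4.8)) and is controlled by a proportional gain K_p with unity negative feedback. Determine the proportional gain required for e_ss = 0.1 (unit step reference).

For a type-0 loop with proportional control, e_ss = 1/(1 + K_p·G_p(0)).
G_p(0) = 0.1164. Require 1/(1 + K_p·0.1164) = 0.1, so 1 + 0.1164·K_p = 10.
K_p = (10 − 1)/0.1164 = 77.3.

K_p = 77.3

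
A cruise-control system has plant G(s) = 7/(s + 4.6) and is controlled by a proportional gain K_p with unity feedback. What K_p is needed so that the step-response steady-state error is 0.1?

K_p = 5.91

Steady-state error for a unit step on this type-0 loop is 1/(1 + K_p·G(0)).
G(0) = 1.522. Require 1/(1 + K_p·1.522) = 0.1, so 1 + 1.522·K_p = 10.
K_p = (10 − 1)/1.522 = 5.91.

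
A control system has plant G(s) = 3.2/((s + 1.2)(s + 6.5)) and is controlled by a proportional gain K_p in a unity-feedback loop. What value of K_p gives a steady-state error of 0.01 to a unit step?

K_p = 241

Steady-state error for a unit step on this type-0 loop is 1/(1 + K_p·G(0)).
G(0) = 0.4103. Require 1/(1 + K_p·0.4103) = 0.01, so 1 + 0.4103·K_p = 100.
K_p = (100 − 1)/0.4103 = 241.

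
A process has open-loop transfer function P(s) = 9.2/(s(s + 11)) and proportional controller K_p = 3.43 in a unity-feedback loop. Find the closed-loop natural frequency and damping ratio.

With unity feedback the closed-loop characteristic equation is s² + 11s + 3.43·9.2 = s² + 11s + 31.56 = 0.
So ω_n² = 31.56 ⇒ ω_n = 5.617 rad/s, and ζ = 11/(2ω_n) = 0.979.

ω_n = 5.62 rad/s, ζ = 0.979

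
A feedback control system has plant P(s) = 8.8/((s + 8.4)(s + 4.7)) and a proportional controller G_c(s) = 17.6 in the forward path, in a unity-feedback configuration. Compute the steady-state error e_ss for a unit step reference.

0.203

The loop is type 0. Static position error constant K_pos = G_c(0)·P(0) = 17.6·0.2229 = 3.923.
Steady-state error to a unit step: e_ss = 1/(1+K_pos) = 1/4.923 = 0.203.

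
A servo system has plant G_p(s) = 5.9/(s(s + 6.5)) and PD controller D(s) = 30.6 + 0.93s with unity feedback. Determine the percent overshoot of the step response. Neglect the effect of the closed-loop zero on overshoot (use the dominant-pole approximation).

Forward path: (30.6 + 0.93s)·5.9/(s(s+6.5)). The closed-loop characteristic equation is s² + (6.5 + 5.9·0.93)s + 5.9·30.6 = 0.
That is s² + 11.99s + 180.5 = 0, so ω_n = 13.44 rad/s and ζ = 11.99/(2·13.44) = 0.4461.
%OS = 100·exp(−πζ/√(1−ζ²)) = 20.9%.

20.9%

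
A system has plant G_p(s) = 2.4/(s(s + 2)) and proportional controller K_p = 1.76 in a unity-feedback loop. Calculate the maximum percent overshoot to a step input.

17.4%

The closed-loop denominator s² + 2s + 4.224 gives ω_n = √4.224 = 2.055 and ζ = 2/(2ω_n) = 0.4866.
%OS = 100·exp(−πζ/√(1−ζ²)) = 100·exp(−π·0.4866/√0.7633) = 17.4%.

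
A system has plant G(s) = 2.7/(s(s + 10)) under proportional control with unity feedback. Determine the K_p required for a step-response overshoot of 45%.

K_p = 153

From %OS = 100·exp(−πζ/√(1−ζ²)) = 45%, ζ = −ln(0.45)/√(π²+ln²(0.45)) = 0.2463.
Characteristic equation s² + 10s + 2.7K_p = 0 gives ζ = 10/(2√(2.7K_p)).
Setting ζ = 0.2463: √(2.7K_p) = 10/(2·0.2463) = 20.3, so K_p = 412/2.7 = 153.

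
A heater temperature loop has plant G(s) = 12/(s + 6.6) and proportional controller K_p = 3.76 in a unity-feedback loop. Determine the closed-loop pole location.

Closed-loop transfer function: T(s) = K_p·G(s)/(1 + K_p·G(s)) = 45.12/(s + 6.6 + 45.12) = 45.12/(s + 51.72).
The closed-loop pole is at s = −51.72.

s = -51.72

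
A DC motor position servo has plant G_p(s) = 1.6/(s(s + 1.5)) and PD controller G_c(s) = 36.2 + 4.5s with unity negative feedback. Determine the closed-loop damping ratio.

ζ = 0.572

Forward path: (36.2 + 4.5s)·1.6/(s(s+1.5)). The closed-loop characteristic equation is s² + (1.5 + 1.6·4.5)s + 1.6·36.2 = 0.
That is s² + 8.7s + 57.92 = 0, so ω_n = 7.611 rad/s and ζ = 8.7/(2·7.611) = 0.5716.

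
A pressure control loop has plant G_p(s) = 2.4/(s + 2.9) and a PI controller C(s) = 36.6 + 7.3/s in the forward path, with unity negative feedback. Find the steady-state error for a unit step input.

0

The open loop C(s)G_p(s) has a pole at the origin (type 1), so the static position error constant is infinite and e_ss = 1/(1+∞) = 0.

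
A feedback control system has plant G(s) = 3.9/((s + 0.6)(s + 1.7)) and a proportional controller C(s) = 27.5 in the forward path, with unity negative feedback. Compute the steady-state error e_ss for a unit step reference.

0.00942

The loop is type 0. Static position error constant K_pos = C(0)·G(0) = 27.5·3.824 = 105.1.
Steady-state error to a unit step: e_ss = 1/(1+K_pos) = 1/106.1 = 0.00942.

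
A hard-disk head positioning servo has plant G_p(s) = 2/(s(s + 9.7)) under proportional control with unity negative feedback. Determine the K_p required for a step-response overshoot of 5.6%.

K_p = 25.7

From %OS = 100·exp(−πζ/√(1−ζ²)) = 5.6%, ζ = −ln(0.056)/√(π²+ln²(0.056)) = 0.6761.
Characteristic equation s² + 9.7s + 2K_p = 0 gives ζ = 9.7/(2√(2K_p)).
Setting ζ = 0.6761: √(2K_p) = 9.7/(2·0.6761) = 7.174, so K_p = 51.47/2 = 25.7.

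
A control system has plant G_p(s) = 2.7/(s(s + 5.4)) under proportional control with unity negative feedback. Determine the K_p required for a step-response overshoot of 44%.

K_p = 42.2

From %OS = 100·exp(−πζ/√(1−ζ²)) = 44%, ζ = −ln(0.44)/√(π²+ln²(0.44)) = 0.2528.
Characteristic equation s² + 5.4s + 2.7K_p = 0 gives ζ = 5.4/(2√(2.7K_p)).
Setting ζ = 0.2528: √(2.7K_p) = 5.4/(2·0.2528) = 10.68, so K_p = 114/2.7 = 42.2.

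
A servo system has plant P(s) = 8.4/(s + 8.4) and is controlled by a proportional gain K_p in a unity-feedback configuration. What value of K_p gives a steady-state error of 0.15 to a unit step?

K_p = 5.67

For a type-0 loop with proportional control, e_ss = 1/(1 + K_p·P(0)).
P(0) = 1. Require 1/(1 + K_p·1) = 0.15, so 1 + 1·K_p = 6.667.
K_p = (6.667 − 1)/1 = 5.67.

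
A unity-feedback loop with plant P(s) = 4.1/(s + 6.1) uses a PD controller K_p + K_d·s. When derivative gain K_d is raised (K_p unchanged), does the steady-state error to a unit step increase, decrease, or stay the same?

K_d affects only the transient (the s-coefficient); the DC loop gain, and hence e_ss, depends only on K_p.

unchanged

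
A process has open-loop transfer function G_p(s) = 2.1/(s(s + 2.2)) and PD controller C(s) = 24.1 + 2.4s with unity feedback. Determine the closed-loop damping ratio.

ζ = 0.509

Forward path: (24.1 + 2.4s)·2.1/(s(s+2.2)). The closed-loop characteristic equation is s² + (2.2 + 2.1·2.4)s + 2.1·24.1 = 0.
That is s² + 7.24s + 50.61 = 0, so ω_n = 7.114 rad/s and ζ = 7.24/(2·7.114) = 0.5089.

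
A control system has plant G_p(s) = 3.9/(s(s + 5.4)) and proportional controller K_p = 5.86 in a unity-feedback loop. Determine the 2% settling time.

T_s ≈ 1.48 s

The closed-loop denominator s² + 5.4s + 22.85 gives ω_n = √22.85 = 4.781 and ζ = 5.4/(2ω_n) = 0.5648.
2% settling time T_s ≈ 4/(ζω_n) = 4/2.7 = 1.48 s.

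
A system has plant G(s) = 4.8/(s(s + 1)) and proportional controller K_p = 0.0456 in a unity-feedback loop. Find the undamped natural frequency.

The closed-loop denominator is s(s+1) + 0.0456·4.8 = s² + 1s + 0.2189.
So ω_n² = 0.2189 ⇒ ω_n = 0.4678 rad/s, and ζ = 1/(2ω_n) = 1.07.

ω_n = 0.468 rad/s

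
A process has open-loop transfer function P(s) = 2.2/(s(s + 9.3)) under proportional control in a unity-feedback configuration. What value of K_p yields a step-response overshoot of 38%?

K_p = 113

From %OS = 100·exp(−πζ/√(1−ζ²)) = 38%, ζ = −ln(0.38)/√(π²+ln²(0.38)) = 0.2943.
Characteristic equation s² + 9.3s + 2.2K_p = 0 gives ζ = 9.3/(2√(2.2K_p)).
Setting ζ = 0.2943: √(2.2K_p) = 9.3/(2·0.2943) = 15.8, so K_p = 249.6/2.2 = 113.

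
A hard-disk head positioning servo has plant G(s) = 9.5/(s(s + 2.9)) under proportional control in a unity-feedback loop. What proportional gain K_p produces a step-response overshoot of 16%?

From %OS = 100·exp(−πζ/√(1−ζ²)) = 16%, ζ = −ln(0.16)/√(π²+ln²(0.16)) = 0.5039.
Characteristic equation s² + 2.9s + 9.5K_p = 0 gives ζ = 2.9/(2√(9.5K_p)).
Setting ζ = 0.5039: √(9.5K_p) = 2.9/(2·0.5039) = 2.878, so K_p = 8.281/9.5 = 0.872.

K_p = 0.872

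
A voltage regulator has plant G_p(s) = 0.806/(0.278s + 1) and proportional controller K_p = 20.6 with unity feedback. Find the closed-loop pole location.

s = -63.32

Closed loop: T(s) = K_p·G_p/(1+K_p·G_p) = 16.6/(0.278s + 1 + 16.6), with pole at s = −(1 + 16.6)/0.278 = −63.32.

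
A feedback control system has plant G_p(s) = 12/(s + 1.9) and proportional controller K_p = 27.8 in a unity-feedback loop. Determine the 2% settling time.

Closed-loop transfer function: T(s) = K_p·G_p(s)/(1 + K_p·G_p(s)) = 333.6/(s + 1.9 + 333.6) = 333.6/(s + 335.5).
Time constant τ = 1/335.5 = 0.002981 s, so the 2% settling time is about 4τ = 0.0119 s.

T_s ≈ 0.0119 s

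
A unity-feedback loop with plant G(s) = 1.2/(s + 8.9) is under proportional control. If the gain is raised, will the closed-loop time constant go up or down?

Closed-loop pole is at s = −(8.9+K_p·1.2); larger K_p moves it further left, so τ = 1/(8.9+K_p·1.2) decreases.

decrease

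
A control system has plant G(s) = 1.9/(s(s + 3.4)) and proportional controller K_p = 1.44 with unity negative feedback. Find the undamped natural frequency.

The closed-loop denominator is s(s+3.4) + 1.44·1.9 = s² + 3.4s + 2.736.
So ω_n² = 2.736 ⇒ ω_n = 1.654 rad/s, and ζ = 3.4/(2ω_n) = 1.03.

ω_n = 1.65 rad/s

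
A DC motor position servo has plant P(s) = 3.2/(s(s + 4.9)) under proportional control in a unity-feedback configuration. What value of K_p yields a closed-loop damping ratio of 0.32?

Closed-loop characteristic equation: s² + 4.9s + K_p·3.2 = 0.
So ω_n = √(3.2K_p) and 2ζω_n = 4.9, giving ζ = 4.9/(2√(3.2K_p)).
Setting ζ = 0.32: √(3.2K_p) = 4.9/(2·0.32) = 7.656, so K_p = 58.62/3.2 = 18.3.

K_p = 18.3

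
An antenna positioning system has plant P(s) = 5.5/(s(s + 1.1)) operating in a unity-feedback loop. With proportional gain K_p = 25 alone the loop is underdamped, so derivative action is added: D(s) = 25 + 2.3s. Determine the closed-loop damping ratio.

ζ = 0.586

Forward path: (25 + 2.3s)·5.5/(s(s+1.1)). The closed-loop characteristic equation is s² + (1.1 + 5.5·2.3)s + 5.5·25 = 0.
That is s² + 13.75s + 137.5 = 0, so ω_n = 11.73 rad/s and ζ = 13.75/(2·11.73) = 0.5863.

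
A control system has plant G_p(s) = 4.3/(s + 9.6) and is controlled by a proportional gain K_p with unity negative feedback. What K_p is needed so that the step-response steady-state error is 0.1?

K_p = 20.1

The loop is type 0, so e_ss(step) = 1/(1 + K_pos) with K_pos = K_p·G_p(0).
G_p(0) = 0.4479. Require 1/(1 + K_p·0.4479) = 0.1, so 1 + 0.4479·K_p = 10.
K_p = (10 − 1)/0.4479 = 20.1.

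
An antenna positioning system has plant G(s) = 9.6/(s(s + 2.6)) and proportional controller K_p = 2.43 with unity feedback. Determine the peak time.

The closed-loop denominator s² + 2.6s + 23.33 gives ω_n = √23.33 = 4.83 and ζ = 2.6/(2ω_n) = 0.2692.
Damped frequency ω_d = ω_n√(1−ζ²) = 4.652 rad/s, so peak time T_p = π/ω_d = 0.675 s.

T_p = 0.675 s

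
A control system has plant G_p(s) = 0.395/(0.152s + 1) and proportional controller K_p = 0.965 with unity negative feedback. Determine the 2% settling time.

Closed loop: T(s) = K_p·G_p/(1+K_p·G_p) = 0.3812/(0.152s + 1 + 0.3812), with pole at s = −(1 + 0.3812)/0.152 = −9.087.
τ = 1/9.087 = 0.1101 s, so 2% settling time ≈ 4τ = 0.44 s.

T_s ≈ 0.44 s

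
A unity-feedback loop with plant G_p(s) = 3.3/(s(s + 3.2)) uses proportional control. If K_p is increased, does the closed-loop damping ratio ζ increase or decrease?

ζ = 3.2/(2√(3.3K_p)); increasing K_p raises the denominator, so ζ falls.

decrease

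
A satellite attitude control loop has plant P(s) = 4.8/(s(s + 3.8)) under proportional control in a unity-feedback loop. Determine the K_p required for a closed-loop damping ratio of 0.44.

K_p = 3.88

Closed-loop characteristic equation: s² + 3.8s + K_p·4.8 = 0.
So ω_n = √(4.8K_p) and 2ζω_n = 3.8, giving ζ = 3.8/(2√(4.8K_p)).
Setting ζ = 0.44: √(4.8K_p) = 3.8/(2·0.44) = 4.318, so K_p = 18.65/4.8 = 3.88.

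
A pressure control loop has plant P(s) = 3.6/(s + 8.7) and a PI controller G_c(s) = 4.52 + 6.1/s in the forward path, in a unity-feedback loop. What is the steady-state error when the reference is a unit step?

The open loop G_c(s)P(s) has a pole at the origin (type 1), so the static position error constant is infinite and e_ss = 1/(1+∞) = 0.

0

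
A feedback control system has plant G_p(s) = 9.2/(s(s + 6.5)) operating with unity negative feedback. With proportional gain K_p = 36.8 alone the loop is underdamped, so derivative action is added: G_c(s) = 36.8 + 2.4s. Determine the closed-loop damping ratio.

ζ = 0.777

Forward path: (36.8 + 2.4s)·9.2/(s(s+6.5)). The closed-loop characteristic equation is s² + (6.5 + 9.2·2.4)s + 9.2·36.8 = 0.
That is s² + 28.58s + 338.6 = 0, so ω_n = 18.4 rad/s and ζ = 28.58/(2·18.4) = 0.7766.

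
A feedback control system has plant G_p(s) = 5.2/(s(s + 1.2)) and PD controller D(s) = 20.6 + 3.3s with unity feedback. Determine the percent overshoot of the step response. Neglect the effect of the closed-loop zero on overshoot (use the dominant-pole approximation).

Forward path: (20.6 + 3.3s)·5.2/(s(s+1.2)). The closed-loop characteristic equation is s² + (1.2 + 5.2·3.3)s + 5.2·20.6 = 0.
That is s² + 18.36s + 107.1 = 0, so ω_n = 10.35 rad/s and ζ = 18.36/(2·10.35) = 0.887.
%OS = 100·exp(−πζ/√(1−ζ²)) = 0.24%.

0.24%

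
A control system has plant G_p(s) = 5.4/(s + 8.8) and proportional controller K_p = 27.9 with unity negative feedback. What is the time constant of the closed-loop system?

τ = 0.00627 s

Closed-loop transfer function: T(s) = K_p·G_p(s)/(1 + K_p·G_p(s)) = 150.7/(s + 8.8 + 150.7) = 150.7/(s + 159.5).
Time constant τ = 1/159.5 = 0.00627 s.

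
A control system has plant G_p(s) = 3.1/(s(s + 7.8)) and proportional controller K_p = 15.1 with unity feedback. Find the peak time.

T_p = 0.559 s

From 1 + K_pG_p(s) = 0: s² + 7.8s + 46.81 = 0 ⇒ ω_n = 6.842, ζ = 0.57.
Damped frequency ω_d = ω_n√(1−ζ²) = 5.621 rad/s, so peak time T_p = π/ω_d = 0.559 s.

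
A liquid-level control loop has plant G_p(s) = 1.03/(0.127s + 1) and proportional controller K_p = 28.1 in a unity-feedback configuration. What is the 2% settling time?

Closed loop: T(s) = K_p·G_p/(1+K_p·G_p) = 28.94/(0.127s + 1 + 28.94), with pole at s = −(1 + 28.94)/0.127 = −235.8.
τ = 1/235.8 = 0.004241 s, so 2% settling time ≈ 4τ = 0.017 s.

T_s ≈ 0.017 s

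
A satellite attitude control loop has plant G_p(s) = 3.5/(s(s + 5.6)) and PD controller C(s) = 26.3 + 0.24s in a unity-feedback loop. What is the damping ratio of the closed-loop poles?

ζ = 0.336

Forward path: (26.3 + 0.24s)·3.5/(s(s+5.6)). The closed-loop characteristic equation is s² + (5.6 + 3.5·0.24)s + 3.5·26.3 = 0.
That is s² + 6.44s + 92.05 = 0, so ω_n = 9.594 rad/s and ζ = 6.44/(2·9.594) = 0.3356.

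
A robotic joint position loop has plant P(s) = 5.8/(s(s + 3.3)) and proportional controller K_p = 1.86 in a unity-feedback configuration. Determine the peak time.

T_p = 1.11 s

Closed-loop characteristic equation: s² + 3.3s + 10.79 = 0, so ω_n = 3.285 rad/s and ζ = 3.3/(2·3.285) = 0.5024.
Damped frequency ω_d = ω_n√(1−ζ²) = 2.84 rad/s, so peak time T_p = π/ω_d = 1.11 s.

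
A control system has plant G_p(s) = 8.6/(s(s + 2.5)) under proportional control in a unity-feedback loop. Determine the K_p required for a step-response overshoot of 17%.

K_p = 0.753

From %OS = 100·exp(−πζ/√(1−ζ²)) = 17%, ζ = −ln(0.17)/√(π²+ln²(0.17)) = 0.4913.
Characteristic equation s² + 2.5s + 8.6K_p = 0 gives ζ = 2.5/(2√(8.6K_p)).
Setting ζ = 0.4913: √(8.6K_p) = 2.5/(2·0.4913) = 2.544, so K_p = 6.474/8.6 = 0.753.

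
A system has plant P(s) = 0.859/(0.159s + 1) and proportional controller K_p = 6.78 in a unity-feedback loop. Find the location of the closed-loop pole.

s = -42.92

Closed loop: T(s) = K_p·P/(1+K_p·P) = 5.824/(0.159s + 1 + 5.824), with pole at s = −(1 + 5.824)/0.159 = −42.92.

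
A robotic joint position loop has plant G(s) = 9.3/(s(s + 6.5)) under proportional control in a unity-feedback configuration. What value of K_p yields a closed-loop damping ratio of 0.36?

Closed-loop characteristic equation: s² + 6.5s + K_p·9.3 = 0.
So ω_n = √(9.3K_p) and 2ζω_n = 6.5, giving ζ = 6.5/(2√(9.3K_p)).
Setting ζ = 0.36: √(9.3K_p) = 6.5/(2·0.36) = 9.028, so K_p = 81.5/9.3 = 8.76.

K_p = 8.76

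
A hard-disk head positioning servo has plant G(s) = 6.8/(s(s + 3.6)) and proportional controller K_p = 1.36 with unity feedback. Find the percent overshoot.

9.96%

The closed-loop denominator s² + 3.6s + 9.248 gives ω_n = √9.248 = 3.041 and ζ = 3.6/(2ω_n) = 0.5919.
%OS = 100·exp(−πζ/√(1−ζ²)) = 100·exp(−π·0.5919/√0.6497) = 9.96%.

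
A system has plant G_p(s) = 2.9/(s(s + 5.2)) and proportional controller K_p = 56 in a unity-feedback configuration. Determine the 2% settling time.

The closed-loop denominator s² + 5.2s + 162.4 gives ω_n = √162.4 = 12.74 and ζ = 5.2/(2ω_n) = 0.204.
2% settling time T_s ≈ 4/(ζω_n) = 4/2.6 = 1.54 s.

T_s ≈ 1.54 s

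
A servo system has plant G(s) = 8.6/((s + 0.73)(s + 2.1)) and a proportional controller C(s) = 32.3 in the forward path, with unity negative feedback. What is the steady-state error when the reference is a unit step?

0.00549

The loop is type 0. Static position error constant K_pos = C(0)·G(0) = 32.3·5.61 = 181.2.
Steady-state error to a unit step: e_ss = 1/(1+K_pos) = 1/182.2 = 0.00549.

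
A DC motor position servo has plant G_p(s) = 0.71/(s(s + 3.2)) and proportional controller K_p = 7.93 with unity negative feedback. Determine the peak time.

Closed-loop characteristic equation: s² + 3.2s + 5.63 = 0, so ω_n = 2.373 rad/s and ζ = 3.2/(2·2.373) = 0.6743.
Damped frequency ω_d = ω_n√(1−ζ²) = 1.752 rad/s, so peak time T_p = π/ω_d = 1.79 s.

T_p = 1.79 s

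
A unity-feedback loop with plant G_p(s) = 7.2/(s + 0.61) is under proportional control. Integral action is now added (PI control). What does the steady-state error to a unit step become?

0

Adding integral action puts a pole at s = 0 in the forward path, raising the system type to 1; a type-1 loop has zero steady-state error to a step.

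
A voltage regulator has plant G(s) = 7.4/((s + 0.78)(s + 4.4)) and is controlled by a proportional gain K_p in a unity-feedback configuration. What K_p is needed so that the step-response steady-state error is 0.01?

The loop is type 0, so e_ss(step) = 1/(1 + K_pos) with K_pos = K_p·G(0).
G(0) = 2.156. Require 1/(1 + K_p·2.156) = 0.01, so 1 + 2.156·K_p = 100.
K_p = (100 − 1)/2.156 = 45.9.

K_p = 45.9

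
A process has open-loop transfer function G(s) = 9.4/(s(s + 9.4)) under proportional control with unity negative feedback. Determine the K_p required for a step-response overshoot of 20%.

From %OS = 100·exp(−πζ/√(1−ζ²)) = 20%, ζ = −ln(0.2)/√(π²+ln²(0.2)) = 0.4559.
Characteristic equation s² + 9.4s + 9.4K_p = 0 gives ζ = 9.4/(2√(9.4K_p)).
Setting ζ = 0.4559: √(9.4K_p) = 9.4/(2·0.4559) = 10.31, so K_p = 106.3/9.4 = 11.3.

K_p = 11.3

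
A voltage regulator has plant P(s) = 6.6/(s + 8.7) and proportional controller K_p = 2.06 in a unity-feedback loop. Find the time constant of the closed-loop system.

τ = 0.0449 s

Closed-loop transfer function: T(s) = K_p·P(s)/(1 + K_p·P(s)) = 13.6/(s + 8.7 + 13.6) = 13.6/(s + 22.3).
Time constant τ = 1/22.3 = 0.0449 s.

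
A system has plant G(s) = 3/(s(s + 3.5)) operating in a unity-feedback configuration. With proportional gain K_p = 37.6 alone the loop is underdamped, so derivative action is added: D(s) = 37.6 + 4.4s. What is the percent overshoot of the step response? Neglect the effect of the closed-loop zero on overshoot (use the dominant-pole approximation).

Forward path: (37.6 + 4.4s)·3/(s(s+3.5)). The closed-loop characteristic equation is s² + (3.5 + 3·4.4)s + 3·37.6 = 0.
That is s² + 16.7s + 112.8 = 0, so ω_n = 10.62 rad/s and ζ = 16.7/(2·10.62) = 0.7862.
%OS = 100·exp(−πζ/√(1−ζ²)) = 1.84%.

1.84%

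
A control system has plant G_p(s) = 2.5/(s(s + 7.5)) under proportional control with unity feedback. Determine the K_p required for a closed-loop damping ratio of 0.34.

K_p = 48.7

Closed-loop characteristic equation: s² + 7.5s + K_p·2.5 = 0.
So ω_n = √(2.5K_p) and 2ζω_n = 7.5, giving ζ = 7.5/(2√(2.5K_p)).
Setting ζ = 0.34: √(2.5K_p) = 7.5/(2·0.34) = 11.03, so K_p = 121.6/2.5 = 48.7.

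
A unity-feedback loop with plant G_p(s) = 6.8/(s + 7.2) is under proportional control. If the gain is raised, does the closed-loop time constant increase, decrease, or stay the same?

Closed-loop pole is at s = −(7.2+K_p·6.8); larger K_p moves it further left, so τ = 1/(7.2+K_p·6.8) decreases.

decrease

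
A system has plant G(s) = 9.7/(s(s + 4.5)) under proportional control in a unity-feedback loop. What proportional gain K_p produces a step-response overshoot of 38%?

K_p = 6.02

From %OS = 100·exp(−πζ/√(1−ζ²)) = 38%, ζ = −ln(0.38)/√(π²+ln²(0.38)) = 0.2943.
Characteristic equation s² + 4.5s + 9.7K_p = 0 gives ζ = 4.5/(2√(9.7K_p)).
Setting ζ = 0.2943: √(9.7K_p) = 4.5/(2·0.2943) = 7.644, so K_p = 58.43/9.7 = 6.02.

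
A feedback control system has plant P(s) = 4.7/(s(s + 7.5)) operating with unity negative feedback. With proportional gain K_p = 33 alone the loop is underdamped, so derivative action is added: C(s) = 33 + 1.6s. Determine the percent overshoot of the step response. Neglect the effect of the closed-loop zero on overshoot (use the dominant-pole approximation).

Forward path: (33 + 1.6s)·4.7/(s(s+7.5)). The closed-loop characteristic equation is s² + (7.5 + 4.7·1.6)s + 4.7·33 = 0.
That is s² + 15.02s + 155.1 = 0, so ω_n = 12.45 rad/s and ζ = 15.02/(2·12.45) = 0.603.
%OS = 100·exp(−πζ/√(1−ζ²)) = 9.3%.

9.3%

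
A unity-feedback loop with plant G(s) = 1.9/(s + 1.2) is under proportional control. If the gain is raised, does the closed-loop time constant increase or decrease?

Closed-loop pole is at s = −(1.2+K_p·1.9); larger K_p moves it further left, so τ = 1/(1.2+K_p·1.9) decreases.

decrease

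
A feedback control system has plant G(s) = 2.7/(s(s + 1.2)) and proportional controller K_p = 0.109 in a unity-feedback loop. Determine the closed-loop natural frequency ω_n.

ω_n = 0.542 rad/s

With unity feedback the closed-loop characteristic equation is s² + 1.2s + 0.109·2.7 = s² + 1.2s + 0.2943 = 0.
Matching s² + 2ζω_n s + ω_n²: ω_n = √0.2943 = 0.5425 rad/s and 2ζω_n = 1.2, so ζ = 1.2/(2·0.5425) = 1.11.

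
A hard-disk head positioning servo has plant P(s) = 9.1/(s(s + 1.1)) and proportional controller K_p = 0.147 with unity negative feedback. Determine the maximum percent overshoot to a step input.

From 1 + K_pP(s) = 0: s² + 1.1s + 1.338 = 0 ⇒ ω_n = 1.157, ζ = 0.4755.
%OS = 100·exp(−πζ/√(1−ζ²)) = 100·exp(−π·0.4755/√0.7739) = 18.3%.

18.3%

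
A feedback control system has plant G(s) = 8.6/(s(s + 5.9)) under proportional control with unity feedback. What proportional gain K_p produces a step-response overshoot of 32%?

K_p = 8.7

From %OS = 100·exp(−πζ/√(1−ζ²)) = 32%, ζ = −ln(0.32)/√(π²+ln²(0.32)) = 0.341.
Characteristic equation s² + 5.9s + 8.6K_p = 0 gives ζ = 5.9/(2√(8.6K_p)).
Setting ζ = 0.341: √(8.6K_p) = 5.9/(2·0.341) = 8.652, so K_p = 74.86/8.6 = 8.7.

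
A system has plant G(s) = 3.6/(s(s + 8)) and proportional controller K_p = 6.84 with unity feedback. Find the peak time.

T_p = 1.07 s

Closed-loop characteristic equation: s² + 8s + 24.62 = 0, so ω_n = 4.962 rad/s and ζ = 8/(2·4.962) = 0.8061.
Damped frequency ω_d = ω_n√(1−ζ²) = 2.937 rad/s, so peak time T_p = π/ω_d = 1.07 s.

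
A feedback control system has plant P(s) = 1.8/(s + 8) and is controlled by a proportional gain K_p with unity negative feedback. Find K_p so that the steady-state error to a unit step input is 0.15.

For a type-0 loop with proportional control, e_ss = 1/(1 + K_p·P(0)).
P(0) = 0.225. Require 1/(1 + K_p·0.225) = 0.15, so 1 + 0.225·K_p = 6.667.
K_p = (6.667 − 1)/0.225 = 25.2.

K_p = 25.2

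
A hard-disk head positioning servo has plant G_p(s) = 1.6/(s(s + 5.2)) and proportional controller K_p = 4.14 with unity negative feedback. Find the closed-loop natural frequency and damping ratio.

With unity feedback the closed-loop characteristic equation is s² + 5.2s + 4.14·1.6 = s² + 5.2s + 6.624 = 0.
So ω_n² = 6.624 ⇒ ω_n = 2.574 rad/s, and ζ = 5.2/(2ω_n) = 1.01.

ω_n = 2.57 rad/s, ζ = 1.01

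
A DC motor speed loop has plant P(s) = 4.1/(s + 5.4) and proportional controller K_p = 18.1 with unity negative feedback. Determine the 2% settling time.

Closed-loop transfer function: T(s) = K_p·P(s)/(1 + K_p·P(s)) = 74.21/(s + 5.4 + 74.21) = 74.21/(s + 79.61).
Time constant τ = 1/79.61 = 0.01256 s, so the 2% settling time is about 4τ = 0.0502 s.

T_s ≈ 0.0502 s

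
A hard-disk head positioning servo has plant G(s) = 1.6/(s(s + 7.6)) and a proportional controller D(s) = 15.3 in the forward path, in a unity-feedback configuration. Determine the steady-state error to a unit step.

The open loop D(s)G(s) has a pole at the origin (type 1), so the static position error constant is infinite and e_ss = 1/(1+∞) = 0.

0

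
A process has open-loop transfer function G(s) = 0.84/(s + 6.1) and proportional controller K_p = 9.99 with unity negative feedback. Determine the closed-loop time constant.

Closed-loop transfer function: T(s) = K_p·G(s)/(1 + K_p·G(s)) = 8.392/(s + 6.1 + 8.392) = 8.392/(s + 14.49).
Time constant τ = 1/14.49 = 0.069 s.

τ = 0.069 s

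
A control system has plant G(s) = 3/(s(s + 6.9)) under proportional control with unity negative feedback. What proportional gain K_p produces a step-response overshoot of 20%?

From %OS = 100·exp(−πζ/√(1−ζ²)) = 20%, ζ = −ln(0.2)/√(π²+ln²(0.2)) = 0.4559.
Characteristic equation s² + 6.9s + 3K_p = 0 gives ζ = 6.9/(2√(3K_p)).
Setting ζ = 0.4559: √(3K_p) = 6.9/(2·0.4559) = 7.567, so K_p = 57.25/3 = 19.1.

K_p = 19.1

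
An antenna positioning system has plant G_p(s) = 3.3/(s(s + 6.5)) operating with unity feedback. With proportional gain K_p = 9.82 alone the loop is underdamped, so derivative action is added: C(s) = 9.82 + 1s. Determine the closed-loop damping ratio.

Forward path: (9.82 + 1s)·3.3/(s(s+6.5)). The closed-loop characteristic equation is s² + (6.5 + 3.3·1)s + 3.3·9.82 = 0.
That is s² + 9.8s + 32.41 = 0, so ω_n = 5.693 rad/s and ζ = 9.8/(2·5.693) = 0.8608.

ζ = 0.861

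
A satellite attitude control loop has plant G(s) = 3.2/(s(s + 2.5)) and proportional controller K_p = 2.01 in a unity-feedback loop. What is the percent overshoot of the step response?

16.9%

Closed-loop characteristic equation: s² + 2.5s + 6.432 = 0, so ω_n = 2.536 rad/s and ζ = 2.5/(2·2.536) = 0.4929.
%OS = 100·exp(−πζ/√(1−ζ²)) = 100·exp(−π·0.4929/√0.7571) = 16.9%.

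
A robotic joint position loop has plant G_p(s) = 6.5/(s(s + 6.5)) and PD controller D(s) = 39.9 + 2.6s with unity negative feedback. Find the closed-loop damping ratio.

Forward path: (39.9 + 2.6s)·6.5/(s(s+6.5)). The closed-loop characteristic equation is s² + (6.5 + 6.5·2.6)s + 6.5·39.9 = 0.
That is s² + 23.4s + 259.3 = 0, so ω_n = 16.1 rad/s and ζ = 23.4/(2·16.1) = 0.7265.

ζ = 0.727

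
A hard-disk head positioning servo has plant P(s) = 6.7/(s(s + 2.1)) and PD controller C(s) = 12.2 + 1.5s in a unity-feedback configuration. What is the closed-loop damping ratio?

Forward path: (12.2 + 1.5s)·6.7/(s(s+2.1)). The closed-loop characteristic equation is s² + (2.1 + 6.7·1.5)s + 6.7·12.2 = 0.
That is s² + 12.15s + 81.74 = 0, so ω_n = 9.041 rad/s and ζ = 12.15/(2·9.041) = 0.6719.

ζ = 0.672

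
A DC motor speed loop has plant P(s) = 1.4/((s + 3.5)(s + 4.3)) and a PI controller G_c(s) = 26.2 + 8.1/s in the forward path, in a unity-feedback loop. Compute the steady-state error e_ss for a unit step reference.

The open loop G_c(s)P(s) has a pole at the origin (type 1), so the static position error constant is infinite and e_ss = 1/(1+∞) = 0.

0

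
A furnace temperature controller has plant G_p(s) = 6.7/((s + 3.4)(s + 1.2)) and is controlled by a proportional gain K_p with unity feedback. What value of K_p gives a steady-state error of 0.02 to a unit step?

Steady-state error for a unit step on this type-0 loop is 1/(1 + K_p·G_p(0)).
G_p(0) = 1.642. Require 1/(1 + K_p·1.642) = 0.02, so 1 + 1.642·K_p = 50.
K_p = (50 − 1)/1.642 = 29.8.

K_p = 29.8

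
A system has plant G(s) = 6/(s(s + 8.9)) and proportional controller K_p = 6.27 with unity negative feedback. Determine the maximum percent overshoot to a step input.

The closed-loop denominator s² + 8.9s + 37.62 gives ω_n = √37.62 = 6.134 and ζ = 8.9/(2ω_n) = 0.7255.
%OS = 100·exp(−πζ/√(1−ζ²)) = 100·exp(−π·0.7255/√0.4736) = 3.64%.

3.64%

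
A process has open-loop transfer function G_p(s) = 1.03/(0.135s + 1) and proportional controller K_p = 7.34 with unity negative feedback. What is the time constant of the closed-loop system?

Closed loop: T(s) = K_p·G_p/(1+K_p·G_p) = 7.56/(0.135s + 1 + 7.56), with pole at s = −(1 + 7.56)/0.135 = −63.41.
Closed-loop time constant τ = 1/63.41 = 0.0158 s.

τ = 0.0158 s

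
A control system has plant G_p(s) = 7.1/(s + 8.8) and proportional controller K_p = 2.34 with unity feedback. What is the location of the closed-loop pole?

s = -25.41

Closed-loop transfer function: T(s) = K_p·G_p(s)/(1 + K_p·G_p(s)) = 16.61/(s + 8.8 + 16.61) = 16.61/(s + 25.41).
The closed-loop pole is at s = −25.41.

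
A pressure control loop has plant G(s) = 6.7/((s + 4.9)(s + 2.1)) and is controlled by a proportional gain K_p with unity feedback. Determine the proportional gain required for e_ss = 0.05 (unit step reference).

Steady-state error for a unit step on this type-0 loop is 1/(1 + K_p·G(0)).
G(0) = 0.6511. Require 1/(1 + K_p·0.6511) = 0.05, so 1 + 0.6511·K_p = 20.
K_p = (20 − 1)/0.6511 = 29.2.

K_p = 29.2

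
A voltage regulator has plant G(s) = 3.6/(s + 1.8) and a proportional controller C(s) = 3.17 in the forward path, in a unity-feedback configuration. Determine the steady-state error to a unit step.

The loop is type 0. Static position error constant K_pos = C(0)·G(0) = 3.17·2 = 6.34.
Steady-state error to a unit step: e_ss = 1/(1+K_pos) = 1/7.34 = 0.136.

0.136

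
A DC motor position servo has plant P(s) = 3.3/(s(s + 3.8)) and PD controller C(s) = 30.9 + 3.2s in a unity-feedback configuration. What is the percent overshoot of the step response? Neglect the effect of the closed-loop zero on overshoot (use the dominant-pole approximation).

Forward path: (30.9 + 3.2s)·3.3/(s(s+3.8)). The closed-loop characteristic equation is s² + (3.8 + 3.3·3.2)s + 3.3·30.9 = 0.
That is s² + 14.36s + 102 = 0, so ω_n = 10.1 rad/s and ζ = 14.36/(2·10.1) = 0.711.
%OS = 100·exp(−πζ/√(1−ζ²)) = 4.17%.

4.17%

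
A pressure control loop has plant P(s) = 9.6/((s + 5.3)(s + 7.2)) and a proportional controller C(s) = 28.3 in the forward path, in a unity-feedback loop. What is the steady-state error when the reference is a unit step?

0.123

The loop is type 0. Static position error constant K_pos = C(0)·P(0) = 28.3·0.2516 = 7.119.
Steady-state error to a unit step: e_ss = 1/(1+K_pos) = 1/8.119 = 0.123.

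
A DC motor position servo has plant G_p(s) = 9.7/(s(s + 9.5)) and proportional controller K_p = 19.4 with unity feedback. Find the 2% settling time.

Closed-loop characteristic equation: s² + 9.5s + 188.2 = 0, so ω_n = 13.72 rad/s and ζ = 9.5/(2·13.72) = 0.3463.
2% settling time T_s ≈ 4/(ζω_n) = 4/4.75 = 0.842 s.

T_s ≈ 0.842 s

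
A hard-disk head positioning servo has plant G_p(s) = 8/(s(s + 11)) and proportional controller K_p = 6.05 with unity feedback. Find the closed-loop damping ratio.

The closed-loop denominator is s(s+11) + 6.05·8 = s² + 11s + 48.4.
So ω_n² = 48.4 ⇒ ω_n = 6.957 rad/s, and ζ = 11/(2ω_n) = 0.791.

ζ = 0.791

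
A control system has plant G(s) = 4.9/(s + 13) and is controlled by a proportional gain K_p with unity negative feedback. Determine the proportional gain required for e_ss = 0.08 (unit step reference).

K_p = 30.5

Steady-state error for a unit step on this type-0 loop is 1/(1 + K_p·G(0)).
G(0) = 0.3769. Require 1/(1 + K_p·0.3769) = 0.08, so 1 + 0.3769·K_p = 12.5.
K_p = (12.5 − 1)/0.3769 = 30.5.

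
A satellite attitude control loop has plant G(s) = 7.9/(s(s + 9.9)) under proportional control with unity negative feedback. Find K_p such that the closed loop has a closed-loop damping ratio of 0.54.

Closed-loop characteristic equation: s² + 9.9s + K_p·7.9 = 0.
So ω_n = √(7.9K_p) and 2ζω_n = 9.9, giving ζ = 9.9/(2√(7.9K_p)).
Setting ζ = 0.54: √(7.9K_p) = 9.9/(2·0.54) = 9.167, so K_p = 84.03/7.9 = 10.6.

K_p = 10.6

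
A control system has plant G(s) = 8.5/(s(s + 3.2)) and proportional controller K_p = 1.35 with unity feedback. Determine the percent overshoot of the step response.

Closed-loop characteristic equation: s² + 3.2s + 11.48 = 0, so ω_n = 3.387 rad/s and ζ = 3.2/(2·3.387) = 0.4723.
%OS = 100·exp(−πζ/√(1−ζ²)) = 100·exp(−π·0.4723/√0.7769) = 18.6%.

18.6%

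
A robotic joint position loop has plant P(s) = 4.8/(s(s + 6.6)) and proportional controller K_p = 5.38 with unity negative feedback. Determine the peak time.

From 1 + K_pP(s) = 0: s² + 6.6s + 25.82 = 0 ⇒ ω_n = 5.082, ζ = 0.6494.
Damped frequency ω_d = ω_n√(1−ζ²) = 3.864 rad/s, so peak time T_p = π/ω_d = 0.813 s.

T_p = 0.813 s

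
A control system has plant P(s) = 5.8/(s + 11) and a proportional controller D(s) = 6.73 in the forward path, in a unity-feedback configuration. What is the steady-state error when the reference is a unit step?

0.22

The loop is type 0. Static position error constant K_pos = D(0)·P(0) = 6.73·0.5273 = 3.549.
Steady-state error to a unit step: e_ss = 1/(1+K_pos) = 1/4.549 = 0.22.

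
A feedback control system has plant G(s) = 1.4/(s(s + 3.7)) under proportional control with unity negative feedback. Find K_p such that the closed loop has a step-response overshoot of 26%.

From %OS = 100·exp(−πζ/√(1−ζ²)) = 26%, ζ = −ln(0.26)/√(π²+ln²(0.26)) = 0.3941.
Characteristic equation s² + 3.7s + 1.4K_p = 0 gives ζ = 3.7/(2√(1.4K_p)).
Setting ζ = 0.3941: √(1.4K_p) = 3.7/(2·0.3941) = 4.694, so K_p = 22.04/1.4 = 15.7.

K_p = 15.7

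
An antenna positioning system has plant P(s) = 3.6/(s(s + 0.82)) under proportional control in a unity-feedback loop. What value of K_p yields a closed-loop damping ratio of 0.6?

Closed-loop characteristic equation: s² + 0.82s + K_p·3.6 = 0.
So ω_n = √(3.6K_p) and 2ζω_n = 0.82, giving ζ = 0.82/(2√(3.6K_p)).
Setting ζ = 0.6: √(3.6K_p) = 0.82/(2·0.6) = 0.6833, so K_p = 0.4669/3.6 = 0.13.

K_p = 0.13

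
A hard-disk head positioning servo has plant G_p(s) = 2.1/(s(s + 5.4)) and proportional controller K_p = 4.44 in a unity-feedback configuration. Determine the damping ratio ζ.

ζ = 0.884

The closed-loop denominator is s(s+5.4) + 4.44·2.1 = s² + 5.4s + 9.324.
So ω_n² = 9.324 ⇒ ω_n = 3.054 rad/s, and ζ = 5.4/(2ω_n) = 0.884.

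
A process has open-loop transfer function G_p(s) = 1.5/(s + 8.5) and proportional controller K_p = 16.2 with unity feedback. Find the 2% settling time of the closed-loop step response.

T_s ≈ 0.122 s

Closed-loop transfer function: T(s) = K_p·G_p(s)/(1 + K_p·G_p(s)) = 24.3/(s + 8.5 + 24.3) = 24.3/(s + 32.8).
Time constant τ = 1/32.8 = 0.03049 s, so the 2% settling time is about 4τ = 0.122 s.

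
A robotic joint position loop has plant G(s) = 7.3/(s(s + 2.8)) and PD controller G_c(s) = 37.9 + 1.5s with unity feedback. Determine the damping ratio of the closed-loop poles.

ζ = 0.413

Forward path: (37.9 + 1.5s)·7.3/(s(s+2.8)). The closed-loop characteristic equation is s² + (2.8 + 7.3·1.5)s + 7.3·37.9 = 0.
That is s² + 13.75s + 276.7 = 0, so ω_n = 16.63 rad/s and ζ = 13.75/(2·16.63) = 0.4133.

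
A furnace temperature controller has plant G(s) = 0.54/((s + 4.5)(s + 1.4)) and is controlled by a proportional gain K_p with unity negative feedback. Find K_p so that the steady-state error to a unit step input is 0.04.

Steady-state error for a unit step on this type-0 loop is 1/(1 + K_p·G(0)).
G(0) = 0.08571. Require 1/(1 + K_p·0.08571) = 0.04, so 1 + 0.08571·K_p = 25.
K_p = (25 − 1)/0.08571 = 280.

K_p = 280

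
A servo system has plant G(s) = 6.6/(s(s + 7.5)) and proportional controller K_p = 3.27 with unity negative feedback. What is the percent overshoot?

From 1 + K_pG(s) = 0: s² + 7.5s + 21.58 = 0 ⇒ ω_n = 4.646, ζ = 0.8072.
%OS = 100·exp(−πζ/√(1−ζ²)) = 100·exp(−π·0.8072/√0.3484) = 1.36%.

1.36%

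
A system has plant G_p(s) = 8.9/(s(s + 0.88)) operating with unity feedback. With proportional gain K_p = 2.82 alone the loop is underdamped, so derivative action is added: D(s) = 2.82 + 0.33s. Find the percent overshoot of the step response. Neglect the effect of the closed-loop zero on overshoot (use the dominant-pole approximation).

Forward path: (2.82 + 0.33s)·8.9/(s(s+0.88)). The closed-loop characteristic equation is s² + (0.88 + 8.9·0.33)s + 8.9·2.82 = 0.
That is s² + 3.817s + 25.1 = 0, so ω_n = 5.01 rad/s and ζ = 3.817/(2·5.01) = 0.381.
%OS = 100·exp(−πζ/√(1−ζ²)) = 27.4%.

27.4%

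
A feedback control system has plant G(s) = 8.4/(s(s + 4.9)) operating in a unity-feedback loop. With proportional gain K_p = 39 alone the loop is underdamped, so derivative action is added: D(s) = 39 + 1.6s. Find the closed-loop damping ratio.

ζ = 0.507

Forward path: (39 + 1.6s)·8.4/(s(s+4.9)). The closed-loop characteristic equation is s² + (4.9 + 8.4·1.6)s + 8.4·39 = 0.
That is s² + 18.34s + 327.6 = 0, so ω_n = 18.1 rad/s and ζ = 18.34/(2·18.1) = 0.5066.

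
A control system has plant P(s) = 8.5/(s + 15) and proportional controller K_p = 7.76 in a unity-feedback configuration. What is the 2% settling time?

Closed-loop transfer function: T(s) = K_p·P(s)/(1 + K_p·P(s)) = 65.96/(s + 15 + 65.96) = 65.96/(s + 80.96).
Time constant τ = 1/80.96 = 0.01235 s, so the 2% settling time is about 4τ = 0.0494 s.

T_s ≈ 0.0494 s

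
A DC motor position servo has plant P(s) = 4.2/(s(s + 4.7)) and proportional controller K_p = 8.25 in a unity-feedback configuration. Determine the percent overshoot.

25.5%

The closed-loop denominator s² + 4.7s + 34.65 gives ω_n = √34.65 = 5.886 and ζ = 4.7/(2ω_n) = 0.3992.
%OS = 100·exp(−πζ/√(1−ζ²)) = 100·exp(−π·0.3992/√0.8406) = 25.5%.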